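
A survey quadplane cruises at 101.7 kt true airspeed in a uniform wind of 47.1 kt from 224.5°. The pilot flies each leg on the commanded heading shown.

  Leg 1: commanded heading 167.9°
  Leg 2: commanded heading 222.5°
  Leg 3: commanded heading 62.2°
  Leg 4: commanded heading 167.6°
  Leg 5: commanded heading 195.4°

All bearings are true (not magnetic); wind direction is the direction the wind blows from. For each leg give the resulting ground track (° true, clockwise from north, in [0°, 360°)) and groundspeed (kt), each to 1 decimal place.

Leg 1: heading 167.9°; drift -27.4° → track 140.5°, groundspeed 85.4 kt
Leg 2: heading 222.5°; drift -1.7° → track 220.8°, groundspeed 54.7 kt
Leg 3: heading 62.2°; drift -5.6° → track 56.6°, groundspeed 147.3 kt
Leg 4: heading 167.6°; drift -27.4° → track 140.2°, groundspeed 85.6 kt
Leg 5: heading 195.4°; drift -20.7° → track 174.7°, groundspeed 64.7 kt

Leg 1: track=140.5°, groundspeed=85.4 kt
Leg 2: track=220.8°, groundspeed=54.7 kt
Leg 3: track=56.6°, groundspeed=147.3 kt
Leg 4: track=140.2°, groundspeed=85.6 kt
Leg 5: track=174.7°, groundspeed=64.7 kt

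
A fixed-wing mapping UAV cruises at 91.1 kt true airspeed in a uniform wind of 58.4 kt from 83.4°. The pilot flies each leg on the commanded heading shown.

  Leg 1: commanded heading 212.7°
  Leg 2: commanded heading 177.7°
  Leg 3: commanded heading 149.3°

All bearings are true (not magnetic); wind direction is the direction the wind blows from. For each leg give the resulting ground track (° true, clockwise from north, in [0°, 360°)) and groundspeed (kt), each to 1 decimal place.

Leg 1: heading 212.7°; drift +19.4° → track 232.1°, groundspeed 135.8 kt
Leg 2: heading 177.7°; drift +31.4° → track 209.1°, groundspeed 111.8 kt
Leg 3: heading 149.3°; drift +38.4° → track 187.7°, groundspeed 85.8 kt

Leg 1: track=232.1°, groundspeed=135.8 kt
Leg 2: track=209.1°, groundspeed=111.8 kt
Leg 3: track=187.7°, groundspeed=85.8 kt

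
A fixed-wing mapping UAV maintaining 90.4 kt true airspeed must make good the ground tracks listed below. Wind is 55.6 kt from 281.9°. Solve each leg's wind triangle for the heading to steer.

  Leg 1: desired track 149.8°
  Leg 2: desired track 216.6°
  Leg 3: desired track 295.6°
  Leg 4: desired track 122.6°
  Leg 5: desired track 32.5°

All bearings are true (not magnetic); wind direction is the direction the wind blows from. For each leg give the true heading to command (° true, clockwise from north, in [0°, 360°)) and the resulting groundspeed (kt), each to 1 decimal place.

Leg 1: desired track 149.8°; wind correction +27.2° → command heading 177.0°, groundspeed 117.7 kt
Leg 2: desired track 216.6°; wind correction +34.0° → command heading 250.6°, groundspeed 51.7 kt
Leg 3: desired track 295.6°; wind correction -8.4° → command heading 287.2°, groundspeed 35.4 kt
Leg 4: desired track 122.6°; wind correction +12.6° → command heading 135.2°, groundspeed 140.2 kt
Leg 5: desired track 32.5°; wind correction -35.1° → command heading 357.4°, groundspeed 93.5 kt

Leg 1: heading=177.0°, groundspeed=117.7 kt
Leg 2: heading=250.6°, groundspeed=51.7 kt
Leg 3: heading=287.2°, groundspeed=35.4 kt
Leg 4: heading=135.2°, groundspeed=140.2 kt
Leg 5: heading=357.4°, groundspeed=93.5 kt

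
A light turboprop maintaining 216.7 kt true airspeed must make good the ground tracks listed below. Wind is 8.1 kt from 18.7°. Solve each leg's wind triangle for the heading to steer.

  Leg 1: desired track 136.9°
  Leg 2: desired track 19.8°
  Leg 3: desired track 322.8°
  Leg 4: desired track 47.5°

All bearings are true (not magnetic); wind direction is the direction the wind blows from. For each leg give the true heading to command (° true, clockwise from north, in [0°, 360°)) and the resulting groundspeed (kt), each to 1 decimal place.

Leg 1: heading=135.0°, groundspeed=220.4 kt
Leg 2: heading=19.8°, groundspeed=208.6 kt
Leg 3: heading=324.6°, groundspeed=212.1 kt
Leg 4: heading=46.5°, groundspeed=209.6 kt

Leg 1: desired track 136.9°; wind correction -1.9° → command heading 135.0°, groundspeed 220.4 kt
Leg 2: desired track 19.8°; wind correction +0.0° → command heading 19.8°, groundspeed 208.6 kt
Leg 3: desired track 322.8°; wind correction +1.8° → command heading 324.6°, groundspeed 212.1 kt
Leg 4: desired track 47.5°; wind correction -1.0° → command heading 46.5°, groundspeed 209.6 kt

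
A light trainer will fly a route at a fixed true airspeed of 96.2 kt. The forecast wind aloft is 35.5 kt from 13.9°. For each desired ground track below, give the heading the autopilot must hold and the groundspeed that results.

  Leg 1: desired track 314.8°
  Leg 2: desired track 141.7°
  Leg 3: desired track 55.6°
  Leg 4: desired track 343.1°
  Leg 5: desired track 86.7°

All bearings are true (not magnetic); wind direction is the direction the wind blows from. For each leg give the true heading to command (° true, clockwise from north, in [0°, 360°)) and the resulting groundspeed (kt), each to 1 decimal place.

Leg 1: heading=333.3°, groundspeed=73.0 kt
Leg 2: heading=124.7°, groundspeed=113.8 kt
Leg 3: heading=41.4°, groundspeed=66.8 kt
Leg 4: heading=354.0°, groundspeed=64.0 kt
Leg 5: heading=66.1°, groundspeed=79.5 kt

Leg 1: desired track 314.8°; wind correction +18.5° → command heading 333.3°, groundspeed 73.0 kt
Leg 2: desired track 141.7°; wind correction -17.0° → command heading 124.7°, groundspeed 113.8 kt
Leg 3: desired track 55.6°; wind correction -14.2° → command heading 41.4°, groundspeed 66.8 kt
Leg 4: desired track 343.1°; wind correction +10.9° → command heading 354.0°, groundspeed 64.0 kt
Leg 5: desired track 86.7°; wind correction -20.6° → command heading 66.1°, groundspeed 79.5 kt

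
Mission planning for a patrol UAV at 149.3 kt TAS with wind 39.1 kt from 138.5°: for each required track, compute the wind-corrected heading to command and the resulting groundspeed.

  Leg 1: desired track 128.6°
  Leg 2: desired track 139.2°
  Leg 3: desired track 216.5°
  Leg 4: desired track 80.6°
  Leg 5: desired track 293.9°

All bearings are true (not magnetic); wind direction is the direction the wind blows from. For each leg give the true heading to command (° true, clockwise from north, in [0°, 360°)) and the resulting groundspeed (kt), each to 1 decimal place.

Leg 1: heading=131.2°, groundspeed=110.6 kt
Leg 2: heading=139.0°, groundspeed=110.2 kt
Leg 3: heading=201.7°, groundspeed=136.2 kt
Leg 4: heading=93.4°, groundspeed=124.8 kt
Leg 5: heading=287.6°, groundspeed=184.0 kt

Leg 1: desired track 128.6°; wind correction +2.6° → command heading 131.2°, groundspeed 110.6 kt
Leg 2: desired track 139.2°; wind correction -0.2° → command heading 139.0°, groundspeed 110.2 kt
Leg 3: desired track 216.5°; wind correction -14.8° → command heading 201.7°, groundspeed 136.2 kt
Leg 4: desired track 80.6°; wind correction +12.8° → command heading 93.4°, groundspeed 124.8 kt
Leg 5: desired track 293.9°; wind correction -6.3° → command heading 287.6°, groundspeed 184.0 kt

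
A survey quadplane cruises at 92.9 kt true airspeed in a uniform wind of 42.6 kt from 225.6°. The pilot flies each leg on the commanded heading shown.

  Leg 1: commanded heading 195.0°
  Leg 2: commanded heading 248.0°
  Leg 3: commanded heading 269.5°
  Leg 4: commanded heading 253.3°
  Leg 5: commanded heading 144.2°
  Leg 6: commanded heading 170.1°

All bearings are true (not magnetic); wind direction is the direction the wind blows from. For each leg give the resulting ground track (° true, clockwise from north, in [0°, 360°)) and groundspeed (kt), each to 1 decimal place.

Leg 1: track=173.9°, groundspeed=60.3 kt
Leg 2: track=264.9°, groundspeed=55.9 kt
Leg 3: track=294.9°, groundspeed=68.9 kt
Leg 4: track=273.0°, groundspeed=58.6 kt
Leg 5: track=118.2°, groundspeed=96.2 kt
Leg 6: track=143.1°, groundspeed=77.2 kt

Leg 1: heading 195.0°; drift -21.1° → track 173.9°, groundspeed 60.3 kt
Leg 2: heading 248.0°; drift +16.9° → track 264.9°, groundspeed 55.9 kt
Leg 3: heading 269.5°; drift +25.4° → track 294.9°, groundspeed 68.9 kt
Leg 4: heading 253.3°; drift +19.7° → track 273.0°, groundspeed 58.6 kt
Leg 5: heading 144.2°; drift -26.0° → track 118.2°, groundspeed 96.2 kt
Leg 6: heading 170.1°; drift -27.0° → track 143.1°, groundspeed 77.2 kt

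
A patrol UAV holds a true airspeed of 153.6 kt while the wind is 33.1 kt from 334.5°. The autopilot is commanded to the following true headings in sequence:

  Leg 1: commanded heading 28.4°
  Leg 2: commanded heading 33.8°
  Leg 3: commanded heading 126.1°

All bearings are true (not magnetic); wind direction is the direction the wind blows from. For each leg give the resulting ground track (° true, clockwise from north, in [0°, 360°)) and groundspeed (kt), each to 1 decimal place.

Leg 1: track=39.7°, groundspeed=136.7 kt
Leg 2: track=45.6°, groundspeed=139.6 kt
Leg 3: track=131.0°, groundspeed=183.4 kt

Leg 1: heading 28.4°; drift +11.3° → track 39.7°, groundspeed 136.7 kt
Leg 2: heading 33.8°; drift +11.8° → track 45.6°, groundspeed 139.6 kt
Leg 3: heading 126.1°; drift +4.9° → track 131.0°, groundspeed 183.4 kt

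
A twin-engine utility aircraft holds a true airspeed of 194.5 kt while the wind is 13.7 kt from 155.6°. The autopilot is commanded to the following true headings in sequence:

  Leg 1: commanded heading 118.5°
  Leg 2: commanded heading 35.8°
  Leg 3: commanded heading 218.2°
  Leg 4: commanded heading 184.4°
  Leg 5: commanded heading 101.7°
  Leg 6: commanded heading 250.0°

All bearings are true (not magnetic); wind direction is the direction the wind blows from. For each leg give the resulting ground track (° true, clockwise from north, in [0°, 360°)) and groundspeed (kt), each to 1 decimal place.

Leg 1: track=115.9°, groundspeed=183.8 kt
Leg 2: track=32.4°, groundspeed=201.7 kt
Leg 3: track=221.9°, groundspeed=188.6 kt
Leg 4: track=186.5°, groundspeed=182.6 kt
Leg 5: track=98.3°, groundspeed=186.8 kt
Leg 6: track=254.0°, groundspeed=196.0 kt

Leg 1: heading 118.5°; drift -2.6° → track 115.9°, groundspeed 183.8 kt
Leg 2: heading 35.8°; drift -3.4° → track 32.4°, groundspeed 201.7 kt
Leg 3: heading 218.2°; drift +3.7° → track 221.9°, groundspeed 188.6 kt
Leg 4: heading 184.4°; drift +2.1° → track 186.5°, groundspeed 182.6 kt
Leg 5: heading 101.7°; drift -3.4° → track 98.3°, groundspeed 186.8 kt
Leg 6: heading 250.0°; drift +4.0° → track 254.0°, groundspeed 196.0 kt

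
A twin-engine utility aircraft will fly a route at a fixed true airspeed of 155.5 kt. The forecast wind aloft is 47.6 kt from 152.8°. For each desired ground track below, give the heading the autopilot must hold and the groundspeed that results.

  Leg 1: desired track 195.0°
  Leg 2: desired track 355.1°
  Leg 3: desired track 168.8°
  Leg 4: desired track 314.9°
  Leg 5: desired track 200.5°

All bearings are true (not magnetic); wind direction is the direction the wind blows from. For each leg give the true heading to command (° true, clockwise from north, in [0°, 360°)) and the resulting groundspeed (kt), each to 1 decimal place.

Leg 1: desired track 195.0°; wind correction -11.9° → command heading 183.1°, groundspeed 116.9 kt
Leg 2: desired track 355.1°; wind correction +6.7° → command heading 1.8°, groundspeed 198.5 kt
Leg 3: desired track 168.8°; wind correction -4.8° → command heading 164.0°, groundspeed 109.2 kt
Leg 4: desired track 314.9°; wind correction -5.4° → command heading 309.5°, groundspeed 200.1 kt
Leg 5: desired track 200.5°; wind correction -13.1° → command heading 187.4°, groundspeed 119.4 kt

Leg 1: heading=183.1°, groundspeed=116.9 kt
Leg 2: heading=1.8°, groundspeed=198.5 kt
Leg 3: heading=164.0°, groundspeed=109.2 kt
Leg 4: heading=309.5°, groundspeed=200.1 kt
Leg 5: heading=187.4°, groundspeed=119.4 kt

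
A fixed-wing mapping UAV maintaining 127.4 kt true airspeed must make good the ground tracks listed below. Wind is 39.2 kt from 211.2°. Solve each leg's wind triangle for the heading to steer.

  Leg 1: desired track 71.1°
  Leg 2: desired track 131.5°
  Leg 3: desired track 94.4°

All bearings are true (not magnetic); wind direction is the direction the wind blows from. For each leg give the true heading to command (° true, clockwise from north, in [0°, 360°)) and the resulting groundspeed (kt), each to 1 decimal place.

Leg 1: heading=82.5°, groundspeed=155.0 kt
Leg 2: heading=149.1°, groundspeed=114.4 kt
Leg 3: heading=110.3°, groundspeed=140.2 kt

Leg 1: desired track 71.1°; wind correction +11.4° → command heading 82.5°, groundspeed 155.0 kt
Leg 2: desired track 131.5°; wind correction +17.6° → command heading 149.1°, groundspeed 114.4 kt
Leg 3: desired track 94.4°; wind correction +15.9° → command heading 110.3°, groundspeed 140.2 kt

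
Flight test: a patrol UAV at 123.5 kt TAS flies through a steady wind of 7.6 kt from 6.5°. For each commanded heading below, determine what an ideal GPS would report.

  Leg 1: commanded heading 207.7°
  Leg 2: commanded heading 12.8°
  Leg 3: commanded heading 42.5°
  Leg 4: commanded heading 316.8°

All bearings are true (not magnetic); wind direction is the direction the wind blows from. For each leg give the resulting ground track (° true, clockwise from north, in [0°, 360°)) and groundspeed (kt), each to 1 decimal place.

Leg 1: heading 207.7°; drift -1.2° → track 206.5°, groundspeed 130.6 kt
Leg 2: heading 12.8°; drift +0.4° → track 13.2°, groundspeed 115.9 kt
Leg 3: heading 42.5°; drift +2.2° → track 44.7°, groundspeed 117.4 kt
Leg 4: heading 316.8°; drift -2.8° → track 314.0°, groundspeed 118.7 kt

Leg 1: track=206.5°, groundspeed=130.6 kt
Leg 2: track=13.2°, groundspeed=115.9 kt
Leg 3: track=44.7°, groundspeed=117.4 kt
Leg 4: track=314.0°, groundspeed=118.7 kt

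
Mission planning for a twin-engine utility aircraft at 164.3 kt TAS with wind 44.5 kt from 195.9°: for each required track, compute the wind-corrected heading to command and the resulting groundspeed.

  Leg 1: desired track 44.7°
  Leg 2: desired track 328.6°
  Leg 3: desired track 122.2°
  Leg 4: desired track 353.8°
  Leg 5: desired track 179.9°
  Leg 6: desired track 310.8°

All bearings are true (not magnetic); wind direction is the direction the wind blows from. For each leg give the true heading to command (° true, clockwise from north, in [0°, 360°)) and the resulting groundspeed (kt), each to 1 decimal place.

Leg 1: heading=52.2°, groundspeed=201.9 kt
Leg 2: heading=317.1°, groundspeed=191.2 kt
Leg 3: heading=137.3°, groundspeed=146.2 kt
Leg 4: heading=348.0°, groundspeed=204.7 kt
Leg 5: heading=184.2°, groundspeed=121.1 kt
Leg 6: heading=296.6°, groundspeed=178.0 kt

Leg 1: desired track 44.7°; wind correction +7.5° → command heading 52.2°, groundspeed 201.9 kt
Leg 2: desired track 328.6°; wind correction -11.5° → command heading 317.1°, groundspeed 191.2 kt
Leg 3: desired track 122.2°; wind correction +15.1° → command heading 137.3°, groundspeed 146.2 kt
Leg 4: desired track 353.8°; wind correction -5.8° → command heading 348.0°, groundspeed 204.7 kt
Leg 5: desired track 179.9°; wind correction +4.3° → command heading 184.2°, groundspeed 121.1 kt
Leg 6: desired track 310.8°; wind correction -14.2° → command heading 296.6°, groundspeed 178.0 kt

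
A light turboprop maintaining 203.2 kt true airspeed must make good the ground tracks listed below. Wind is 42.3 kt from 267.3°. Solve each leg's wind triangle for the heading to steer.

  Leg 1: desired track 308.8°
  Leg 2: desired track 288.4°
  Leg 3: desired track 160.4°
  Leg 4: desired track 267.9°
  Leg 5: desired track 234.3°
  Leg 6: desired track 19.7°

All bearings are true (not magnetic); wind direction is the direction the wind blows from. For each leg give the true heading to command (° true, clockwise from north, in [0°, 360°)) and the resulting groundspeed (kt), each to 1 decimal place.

Leg 1: desired track 308.8°; wind correction -7.9° → command heading 300.9°, groundspeed 169.6 kt
Leg 2: desired track 288.4°; wind correction -4.3° → command heading 284.1°, groundspeed 163.2 kt
Leg 3: desired track 160.4°; wind correction +11.5° → command heading 171.9°, groundspeed 211.4 kt
Leg 4: desired track 267.9°; wind correction -0.1° → command heading 267.8°, groundspeed 160.9 kt
Leg 5: desired track 234.3°; wind correction +6.5° → command heading 240.8°, groundspeed 166.4 kt
Leg 6: desired track 19.7°; wind correction -11.1° → command heading 8.6°, groundspeed 215.5 kt

Leg 1: heading=300.9°, groundspeed=169.6 kt
Leg 2: heading=284.1°, groundspeed=163.2 kt
Leg 3: heading=171.9°, groundspeed=211.4 kt
Leg 4: heading=267.8°, groundspeed=160.9 kt
Leg 5: heading=240.8°, groundspeed=166.4 kt
Leg 6: heading=8.6°, groundspeed=215.5 kt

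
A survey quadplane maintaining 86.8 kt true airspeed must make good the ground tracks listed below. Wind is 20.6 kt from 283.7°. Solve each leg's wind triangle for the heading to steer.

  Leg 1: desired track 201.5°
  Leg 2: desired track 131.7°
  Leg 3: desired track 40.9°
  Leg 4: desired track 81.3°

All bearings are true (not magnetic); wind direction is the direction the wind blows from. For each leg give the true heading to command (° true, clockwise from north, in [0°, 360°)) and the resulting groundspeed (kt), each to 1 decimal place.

Leg 1: heading=215.1°, groundspeed=81.6 kt
Leg 2: heading=138.1°, groundspeed=104.4 kt
Leg 3: heading=28.7°, groundspeed=94.3 kt
Leg 4: heading=76.1°, groundspeed=105.5 kt

Leg 1: desired track 201.5°; wind correction +13.6° → command heading 215.1°, groundspeed 81.6 kt
Leg 2: desired track 131.7°; wind correction +6.4° → command heading 138.1°, groundspeed 104.4 kt
Leg 3: desired track 40.9°; wind correction -12.2° → command heading 28.7°, groundspeed 94.3 kt
Leg 4: desired track 81.3°; wind correction -5.2° → command heading 76.1°, groundspeed 105.5 kt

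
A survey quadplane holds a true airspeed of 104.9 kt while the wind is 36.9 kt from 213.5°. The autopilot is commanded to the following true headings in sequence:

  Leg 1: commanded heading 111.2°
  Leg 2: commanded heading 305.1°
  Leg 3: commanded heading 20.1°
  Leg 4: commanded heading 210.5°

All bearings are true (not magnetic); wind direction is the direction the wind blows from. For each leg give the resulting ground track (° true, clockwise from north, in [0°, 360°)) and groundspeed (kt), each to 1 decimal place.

Leg 1: track=93.5°, groundspeed=118.4 kt
Leg 2: track=324.3°, groundspeed=112.2 kt
Leg 3: track=23.6°, groundspeed=141.1 kt
Leg 4: track=208.9°, groundspeed=68.1 kt

Leg 1: heading 111.2°; drift -17.7° → track 93.5°, groundspeed 118.4 kt
Leg 2: heading 305.1°; drift +19.2° → track 324.3°, groundspeed 112.2 kt
Leg 3: heading 20.1°; drift +3.5° → track 23.6°, groundspeed 141.1 kt
Leg 4: heading 210.5°; drift -1.6° → track 208.9°, groundspeed 68.1 kt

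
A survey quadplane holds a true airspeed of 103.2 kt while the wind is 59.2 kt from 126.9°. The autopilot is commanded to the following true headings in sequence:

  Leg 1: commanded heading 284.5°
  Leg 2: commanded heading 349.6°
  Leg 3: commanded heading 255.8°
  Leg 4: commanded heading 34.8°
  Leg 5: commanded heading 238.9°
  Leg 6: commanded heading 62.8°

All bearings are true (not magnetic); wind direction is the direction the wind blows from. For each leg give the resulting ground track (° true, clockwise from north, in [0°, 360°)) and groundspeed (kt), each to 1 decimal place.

Leg 1: track=292.6°, groundspeed=159.5 kt
Leg 2: track=334.3°, groundspeed=152.1 kt
Leg 3: track=274.0°, groundspeed=147.7 kt
Leg 4: track=5.5°, groundspeed=120.8 kt
Leg 5: track=262.5°, groundspeed=136.9 kt
Leg 6: track=28.3°, groundspeed=93.9 kt

Leg 1: heading 284.5°; drift +8.1° → track 292.6°, groundspeed 159.5 kt
Leg 2: heading 349.6°; drift -15.3° → track 334.3°, groundspeed 152.1 kt
Leg 3: heading 255.8°; drift +18.2° → track 274.0°, groundspeed 147.7 kt
Leg 4: heading 34.8°; drift -29.3° → track 5.5°, groundspeed 120.8 kt
Leg 5: heading 238.9°; drift +23.6° → track 262.5°, groundspeed 136.9 kt
Leg 6: heading 62.8°; drift -34.5° → track 28.3°, groundspeed 93.9 kt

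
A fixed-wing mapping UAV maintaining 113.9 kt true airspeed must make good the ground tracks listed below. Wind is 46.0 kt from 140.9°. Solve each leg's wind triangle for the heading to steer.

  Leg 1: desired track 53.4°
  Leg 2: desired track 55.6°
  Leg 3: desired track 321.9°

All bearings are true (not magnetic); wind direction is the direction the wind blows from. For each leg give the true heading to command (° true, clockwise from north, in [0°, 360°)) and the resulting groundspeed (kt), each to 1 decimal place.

Leg 1: desired track 53.4°; wind correction +23.8° → command heading 77.2°, groundspeed 102.2 kt
Leg 2: desired track 55.6°; wind correction +23.7° → command heading 79.3°, groundspeed 100.5 kt
Leg 3: desired track 321.9°; wind correction +0.4° → command heading 322.3°, groundspeed 159.9 kt

Leg 1: heading=77.2°, groundspeed=102.2 kt
Leg 2: heading=79.3°, groundspeed=100.5 kt
Leg 3: heading=322.3°, groundspeed=159.9 kt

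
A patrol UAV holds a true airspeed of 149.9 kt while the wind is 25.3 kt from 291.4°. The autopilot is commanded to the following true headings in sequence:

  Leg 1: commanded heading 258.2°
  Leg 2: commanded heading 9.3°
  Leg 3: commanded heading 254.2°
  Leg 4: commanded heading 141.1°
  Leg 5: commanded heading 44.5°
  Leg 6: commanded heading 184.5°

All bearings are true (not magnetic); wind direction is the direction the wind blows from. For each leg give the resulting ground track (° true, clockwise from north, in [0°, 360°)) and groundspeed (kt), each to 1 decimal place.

Leg 1: heading 258.2°; drift -6.1° → track 252.1°, groundspeed 129.5 kt
Leg 2: heading 9.3°; drift +9.7° → track 19.0°, groundspeed 146.7 kt
Leg 3: heading 254.2°; drift -6.7° → track 247.5°, groundspeed 130.6 kt
Leg 4: heading 141.1°; drift -4.2° → track 136.9°, groundspeed 172.3 kt
Leg 5: heading 44.5°; drift +8.3° → track 52.8°, groundspeed 161.5 kt
Leg 6: heading 184.5°; drift -8.8° → track 175.7°, groundspeed 159.1 kt

Leg 1: track=252.1°, groundspeed=129.5 kt
Leg 2: track=19.0°, groundspeed=146.7 kt
Leg 3: track=247.5°, groundspeed=130.6 kt
Leg 4: track=136.9°, groundspeed=172.3 kt
Leg 5: track=52.8°, groundspeed=161.5 kt
Leg 6: track=175.7°, groundspeed=159.1 kt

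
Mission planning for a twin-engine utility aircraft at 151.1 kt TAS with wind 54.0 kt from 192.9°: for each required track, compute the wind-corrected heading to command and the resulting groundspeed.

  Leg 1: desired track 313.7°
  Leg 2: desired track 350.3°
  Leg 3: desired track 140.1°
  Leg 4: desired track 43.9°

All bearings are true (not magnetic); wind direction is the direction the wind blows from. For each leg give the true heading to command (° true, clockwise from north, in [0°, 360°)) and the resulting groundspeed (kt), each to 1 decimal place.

Leg 1: desired track 313.7°; wind correction -17.9° → command heading 295.8°, groundspeed 171.5 kt
Leg 2: desired track 350.3°; wind correction -7.9° → command heading 342.4°, groundspeed 199.5 kt
Leg 3: desired track 140.1°; wind correction +16.5° → command heading 156.6°, groundspeed 112.2 kt
Leg 4: desired track 43.9°; wind correction +10.6° → command heading 54.5°, groundspeed 194.8 kt

Leg 1: heading=295.8°, groundspeed=171.5 kt
Leg 2: heading=342.4°, groundspeed=199.5 kt
Leg 3: heading=156.6°, groundspeed=112.2 kt
Leg 4: heading=54.5°, groundspeed=194.8 kt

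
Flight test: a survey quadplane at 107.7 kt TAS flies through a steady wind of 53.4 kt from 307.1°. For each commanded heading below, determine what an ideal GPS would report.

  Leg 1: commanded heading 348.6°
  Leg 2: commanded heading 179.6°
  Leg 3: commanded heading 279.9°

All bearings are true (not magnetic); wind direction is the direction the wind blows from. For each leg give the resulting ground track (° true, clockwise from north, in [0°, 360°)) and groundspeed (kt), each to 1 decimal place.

Leg 1: track=16.2°, groundspeed=76.4 kt
Leg 2: track=162.8°, groundspeed=146.5 kt
Leg 3: track=257.8°, groundspeed=65.0 kt

Leg 1: heading 348.6°; drift +27.6° → track 16.2°, groundspeed 76.4 kt
Leg 2: heading 179.6°; drift -16.8° → track 162.8°, groundspeed 146.5 kt
Leg 3: heading 279.9°; drift -22.1° → track 257.8°, groundspeed 65.0 kt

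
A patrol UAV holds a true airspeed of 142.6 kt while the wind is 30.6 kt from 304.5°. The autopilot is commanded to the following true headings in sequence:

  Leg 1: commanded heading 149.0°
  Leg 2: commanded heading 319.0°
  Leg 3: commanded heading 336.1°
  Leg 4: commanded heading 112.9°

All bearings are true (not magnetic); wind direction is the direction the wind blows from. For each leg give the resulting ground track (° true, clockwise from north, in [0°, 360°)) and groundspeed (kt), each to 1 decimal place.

Leg 1: heading 149.0°; drift -4.3° → track 144.7°, groundspeed 170.9 kt
Leg 2: heading 319.0°; drift +3.9° → track 322.9°, groundspeed 113.2 kt
Leg 3: heading 336.1°; drift +7.8° → track 343.9°, groundspeed 117.6 kt
Leg 4: heading 112.9°; drift +2.0° → track 114.9°, groundspeed 172.7 kt

Leg 1: track=144.7°, groundspeed=170.9 kt
Leg 2: track=322.9°, groundspeed=113.2 kt
Leg 3: track=343.9°, groundspeed=117.6 kt
Leg 4: track=114.9°, groundspeed=172.7 kt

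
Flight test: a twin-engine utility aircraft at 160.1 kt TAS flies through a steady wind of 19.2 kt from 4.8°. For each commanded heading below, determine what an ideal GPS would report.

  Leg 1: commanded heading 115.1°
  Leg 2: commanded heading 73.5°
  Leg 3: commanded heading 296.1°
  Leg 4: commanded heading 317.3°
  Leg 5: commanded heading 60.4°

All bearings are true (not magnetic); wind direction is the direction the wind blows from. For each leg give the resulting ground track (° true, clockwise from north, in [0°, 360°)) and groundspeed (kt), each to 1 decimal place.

Leg 1: track=121.3°, groundspeed=167.7 kt
Leg 2: track=80.2°, groundspeed=154.2 kt
Leg 3: track=289.4°, groundspeed=154.2 kt
Leg 4: track=311.8°, groundspeed=147.8 kt
Leg 5: track=66.5°, groundspeed=150.1 kt

Leg 1: heading 115.1°; drift +6.2° → track 121.3°, groundspeed 167.7 kt
Leg 2: heading 73.5°; drift +6.7° → track 80.2°, groundspeed 154.2 kt
Leg 3: heading 296.1°; drift -6.7° → track 289.4°, groundspeed 154.2 kt
Leg 4: heading 317.3°; drift -5.5° → track 311.8°, groundspeed 147.8 kt
Leg 5: heading 60.4°; drift +6.1° → track 66.5°, groundspeed 150.1 kt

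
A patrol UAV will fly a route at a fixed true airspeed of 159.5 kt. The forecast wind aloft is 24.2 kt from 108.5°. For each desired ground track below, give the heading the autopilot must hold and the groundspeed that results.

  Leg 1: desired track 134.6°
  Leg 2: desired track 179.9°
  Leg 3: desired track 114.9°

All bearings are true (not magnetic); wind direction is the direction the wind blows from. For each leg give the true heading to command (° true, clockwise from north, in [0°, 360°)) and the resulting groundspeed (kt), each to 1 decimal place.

Leg 1: desired track 134.6°; wind correction -3.8° → command heading 130.8°, groundspeed 137.4 kt
Leg 2: desired track 179.9°; wind correction -8.3° → command heading 171.6°, groundspeed 150.1 kt
Leg 3: desired track 114.9°; wind correction -1.0° → command heading 113.9°, groundspeed 135.4 kt

Leg 1: heading=130.8°, groundspeed=137.4 kt
Leg 2: heading=171.6°, groundspeed=150.1 kt
Leg 3: heading=113.9°, groundspeed=135.4 kt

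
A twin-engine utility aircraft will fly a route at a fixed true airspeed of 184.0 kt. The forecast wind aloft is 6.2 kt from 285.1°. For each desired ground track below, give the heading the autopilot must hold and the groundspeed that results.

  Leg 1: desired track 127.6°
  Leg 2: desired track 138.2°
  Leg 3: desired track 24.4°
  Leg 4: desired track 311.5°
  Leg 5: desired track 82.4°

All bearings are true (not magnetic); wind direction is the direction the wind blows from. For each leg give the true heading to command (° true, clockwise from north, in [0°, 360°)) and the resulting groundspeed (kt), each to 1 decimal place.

Leg 1: heading=128.3°, groundspeed=189.7 kt
Leg 2: heading=139.3°, groundspeed=189.2 kt
Leg 3: heading=22.5°, groundspeed=184.9 kt
Leg 4: heading=310.6°, groundspeed=178.4 kt
Leg 5: heading=81.7°, groundspeed=189.7 kt

Leg 1: desired track 127.6°; wind correction +0.7° → command heading 128.3°, groundspeed 189.7 kt
Leg 2: desired track 138.2°; wind correction +1.1° → command heading 139.3°, groundspeed 189.2 kt
Leg 3: desired track 24.4°; wind correction -1.9° → command heading 22.5°, groundspeed 184.9 kt
Leg 4: desired track 311.5°; wind correction -0.9° → command heading 310.6°, groundspeed 178.4 kt
Leg 5: desired track 82.4°; wind correction -0.7° → command heading 81.7°, groundspeed 189.7 kt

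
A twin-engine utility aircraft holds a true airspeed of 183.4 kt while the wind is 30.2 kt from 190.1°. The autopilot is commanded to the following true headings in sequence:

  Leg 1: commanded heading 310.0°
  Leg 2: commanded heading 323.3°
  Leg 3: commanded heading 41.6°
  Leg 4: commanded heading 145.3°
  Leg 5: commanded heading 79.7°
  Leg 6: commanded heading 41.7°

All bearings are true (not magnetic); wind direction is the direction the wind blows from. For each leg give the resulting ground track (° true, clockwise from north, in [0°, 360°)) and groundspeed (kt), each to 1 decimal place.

Leg 1: heading 310.0°; drift +7.5° → track 317.5°, groundspeed 200.2 kt
Leg 2: heading 323.3°; drift +6.2° → track 329.5°, groundspeed 205.3 kt
Leg 3: heading 41.6°; drift -4.3° → track 37.3°, groundspeed 209.7 kt
Leg 4: heading 145.3°; drift -7.5° → track 137.8°, groundspeed 163.4 kt
Leg 5: heading 79.7°; drift -8.3° → track 71.4°, groundspeed 196.0 kt
Leg 6: heading 41.7°; drift -4.3° → track 37.4°, groundspeed 209.7 kt

Leg 1: track=317.5°, groundspeed=200.2 kt
Leg 2: track=329.5°, groundspeed=205.3 kt
Leg 3: track=37.3°, groundspeed=209.7 kt
Leg 4: track=137.8°, groundspeed=163.4 kt
Leg 5: track=71.4°, groundspeed=196.0 kt
Leg 6: track=37.4°, groundspeed=209.7 kt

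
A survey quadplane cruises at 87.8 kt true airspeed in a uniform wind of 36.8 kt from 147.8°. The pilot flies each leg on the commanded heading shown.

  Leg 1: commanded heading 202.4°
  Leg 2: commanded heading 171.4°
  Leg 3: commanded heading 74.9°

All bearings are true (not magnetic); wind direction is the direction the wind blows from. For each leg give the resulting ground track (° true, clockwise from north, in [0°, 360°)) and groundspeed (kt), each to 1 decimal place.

Leg 1: track=226.7°, groundspeed=72.9 kt
Leg 2: track=186.6°, groundspeed=56.0 kt
Leg 3: track=50.3°, groundspeed=84.6 kt

Leg 1: heading 202.4°; drift +24.3° → track 226.7°, groundspeed 72.9 kt
Leg 2: heading 171.4°; drift +15.2° → track 186.6°, groundspeed 56.0 kt
Leg 3: heading 74.9°; drift -24.6° → track 50.3°, groundspeed 84.6 kt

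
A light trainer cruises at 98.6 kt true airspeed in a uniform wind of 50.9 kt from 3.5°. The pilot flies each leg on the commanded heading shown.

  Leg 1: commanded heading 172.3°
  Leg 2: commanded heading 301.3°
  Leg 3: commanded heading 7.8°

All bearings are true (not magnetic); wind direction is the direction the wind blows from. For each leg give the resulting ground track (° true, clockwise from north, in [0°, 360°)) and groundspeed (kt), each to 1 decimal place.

Leg 1: heading 172.3°; drift +3.8° → track 176.1°, groundspeed 148.9 kt
Leg 2: heading 301.3°; drift -31.0° → track 270.3°, groundspeed 87.4 kt
Leg 3: heading 7.8°; drift +4.6° → track 12.4°, groundspeed 48.0 kt

Leg 1: track=176.1°, groundspeed=148.9 kt
Leg 2: track=270.3°, groundspeed=87.4 kt
Leg 3: track=12.4°, groundspeed=48.0 kt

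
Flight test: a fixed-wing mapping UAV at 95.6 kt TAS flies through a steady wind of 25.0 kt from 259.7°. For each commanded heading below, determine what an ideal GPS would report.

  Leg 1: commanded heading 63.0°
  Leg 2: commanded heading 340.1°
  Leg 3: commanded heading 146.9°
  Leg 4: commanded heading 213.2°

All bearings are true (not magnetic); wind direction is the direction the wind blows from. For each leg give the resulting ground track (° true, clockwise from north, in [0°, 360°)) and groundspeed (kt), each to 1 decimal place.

Leg 1: heading 63.0°; drift +3.4° → track 66.4°, groundspeed 119.8 kt
Leg 2: heading 340.1°; drift +15.1° → track 355.2°, groundspeed 94.7 kt
Leg 3: heading 146.9°; drift -12.3° → track 134.6°, groundspeed 107.8 kt
Leg 4: heading 213.2°; drift -13.0° → track 200.2°, groundspeed 80.5 kt

Leg 1: track=66.4°, groundspeed=119.8 kt
Leg 2: track=355.2°, groundspeed=94.7 kt
Leg 3: track=134.6°, groundspeed=107.8 kt
Leg 4: track=200.2°, groundspeed=80.5 kt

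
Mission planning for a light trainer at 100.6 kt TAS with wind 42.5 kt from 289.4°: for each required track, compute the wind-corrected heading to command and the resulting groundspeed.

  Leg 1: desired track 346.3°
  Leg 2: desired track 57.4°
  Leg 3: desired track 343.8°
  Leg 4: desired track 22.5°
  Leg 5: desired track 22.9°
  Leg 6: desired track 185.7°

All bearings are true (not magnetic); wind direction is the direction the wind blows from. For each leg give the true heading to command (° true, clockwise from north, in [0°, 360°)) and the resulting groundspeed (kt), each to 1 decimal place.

Leg 1: desired track 346.3°; wind correction -20.7° → command heading 325.6°, groundspeed 70.9 kt
Leg 2: desired track 57.4°; wind correction -19.4° → command heading 38.0°, groundspeed 121.0 kt
Leg 3: desired track 343.8°; wind correction -20.1° → command heading 323.7°, groundspeed 69.7 kt
Leg 4: desired track 22.5°; wind correction -25.0° → command heading 357.5°, groundspeed 93.5 kt
Leg 5: desired track 22.9°; wind correction -24.9° → command heading 358.0°, groundspeed 93.8 kt
Leg 6: desired track 185.7°; wind correction +24.2° → command heading 209.9°, groundspeed 101.8 kt

Leg 1: heading=325.6°, groundspeed=70.9 kt
Leg 2: heading=38.0°, groundspeed=121.0 kt
Leg 3: heading=323.7°, groundspeed=69.7 kt
Leg 4: heading=357.5°, groundspeed=93.5 kt
Leg 5: heading=358.0°, groundspeed=93.8 kt
Leg 6: heading=209.9°, groundspeed=101.8 kt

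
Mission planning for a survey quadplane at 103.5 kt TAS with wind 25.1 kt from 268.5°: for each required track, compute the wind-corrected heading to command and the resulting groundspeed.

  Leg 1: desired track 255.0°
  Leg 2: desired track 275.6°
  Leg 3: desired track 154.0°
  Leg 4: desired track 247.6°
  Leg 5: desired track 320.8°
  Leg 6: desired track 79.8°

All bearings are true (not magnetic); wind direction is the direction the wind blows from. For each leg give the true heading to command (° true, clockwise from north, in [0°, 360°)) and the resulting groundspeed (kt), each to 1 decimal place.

Leg 1: heading=258.2°, groundspeed=78.9 kt
Leg 2: heading=273.9°, groundspeed=78.5 kt
Leg 3: heading=166.7°, groundspeed=111.4 kt
Leg 4: heading=252.6°, groundspeed=79.7 kt
Leg 5: heading=309.7°, groundspeed=86.2 kt
Leg 6: heading=77.7°, groundspeed=128.2 kt

Leg 1: desired track 255.0°; wind correction +3.2° → command heading 258.2°, groundspeed 78.9 kt
Leg 2: desired track 275.6°; wind correction -1.7° → command heading 273.9°, groundspeed 78.5 kt
Leg 3: desired track 154.0°; wind correction +12.7° → command heading 166.7°, groundspeed 111.4 kt
Leg 4: desired track 247.6°; wind correction +5.0° → command heading 252.6°, groundspeed 79.7 kt
Leg 5: desired track 320.8°; wind correction -11.1° → command heading 309.7°, groundspeed 86.2 kt
Leg 6: desired track 79.8°; wind correction -2.1° → command heading 77.7°, groundspeed 128.2 kt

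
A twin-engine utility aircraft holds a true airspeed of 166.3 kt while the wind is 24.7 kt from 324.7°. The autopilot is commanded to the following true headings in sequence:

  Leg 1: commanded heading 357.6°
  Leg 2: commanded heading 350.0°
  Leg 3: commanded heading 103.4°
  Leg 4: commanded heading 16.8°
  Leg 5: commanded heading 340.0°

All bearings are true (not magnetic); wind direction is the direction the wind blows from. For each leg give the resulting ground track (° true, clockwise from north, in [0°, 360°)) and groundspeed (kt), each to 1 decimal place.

Leg 1: heading 357.6°; drift +5.3° → track 2.9°, groundspeed 146.2 kt
Leg 2: heading 350.0°; drift +4.2° → track 354.2°, groundspeed 144.4 kt
Leg 3: heading 103.4°; drift +5.0° → track 108.4°, groundspeed 185.6 kt
Leg 4: heading 16.8°; drift +7.3° → track 24.1°, groundspeed 152.4 kt
Leg 5: heading 340.0°; drift +2.6° → track 342.6°, groundspeed 142.6 kt

Leg 1: track=2.9°, groundspeed=146.2 kt
Leg 2: track=354.2°, groundspeed=144.4 kt
Leg 3: track=108.4°, groundspeed=185.6 kt
Leg 4: track=24.1°, groundspeed=152.4 kt
Leg 5: track=342.6°, groundspeed=142.6 kt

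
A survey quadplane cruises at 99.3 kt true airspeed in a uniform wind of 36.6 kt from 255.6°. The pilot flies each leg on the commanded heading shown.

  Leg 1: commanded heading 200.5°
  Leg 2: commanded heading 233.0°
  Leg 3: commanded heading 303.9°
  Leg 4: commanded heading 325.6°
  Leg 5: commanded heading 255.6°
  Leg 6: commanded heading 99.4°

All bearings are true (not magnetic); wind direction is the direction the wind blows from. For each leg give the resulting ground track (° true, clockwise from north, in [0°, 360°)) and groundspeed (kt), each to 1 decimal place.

Leg 1: track=179.5°, groundspeed=83.9 kt
Leg 2: track=220.9°, groundspeed=67.0 kt
Leg 3: track=323.9°, groundspeed=79.8 kt
Leg 4: track=347.2°, groundspeed=93.3 kt
Leg 5: track=255.6°, groundspeed=62.7 kt
Leg 6: track=93.1°, groundspeed=133.6 kt

Leg 1: heading 200.5°; drift -21.0° → track 179.5°, groundspeed 83.9 kt
Leg 2: heading 233.0°; drift -12.1° → track 220.9°, groundspeed 67.0 kt
Leg 3: heading 303.9°; drift +20.0° → track 323.9°, groundspeed 79.8 kt
Leg 4: heading 325.6°; drift +21.6° → track 347.2°, groundspeed 93.3 kt
Leg 5: heading 255.6°; drift +0.0° → track 255.6°, groundspeed 62.7 kt
Leg 6: heading 99.4°; drift -6.3° → track 93.1°, groundspeed 133.6 kt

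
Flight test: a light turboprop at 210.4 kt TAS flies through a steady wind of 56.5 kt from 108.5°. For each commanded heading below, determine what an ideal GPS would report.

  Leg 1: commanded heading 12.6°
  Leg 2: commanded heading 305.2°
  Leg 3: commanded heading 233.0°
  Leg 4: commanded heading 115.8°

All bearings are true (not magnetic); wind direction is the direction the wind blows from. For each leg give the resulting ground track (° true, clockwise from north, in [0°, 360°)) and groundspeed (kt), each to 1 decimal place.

Leg 1: heading 12.6°; drift -14.6° → track 358.0°, groundspeed 223.4 kt
Leg 2: heading 305.2°; drift -3.5° → track 301.7°, groundspeed 265.0 kt
Leg 3: heading 233.0°; drift +10.9° → track 243.9°, groundspeed 246.8 kt
Leg 4: heading 115.8°; drift +2.7° → track 118.5°, groundspeed 154.5 kt

Leg 1: track=358.0°, groundspeed=223.4 kt
Leg 2: track=301.7°, groundspeed=265.0 kt
Leg 3: track=243.9°, groundspeed=246.8 kt
Leg 4: track=118.5°, groundspeed=154.5 kt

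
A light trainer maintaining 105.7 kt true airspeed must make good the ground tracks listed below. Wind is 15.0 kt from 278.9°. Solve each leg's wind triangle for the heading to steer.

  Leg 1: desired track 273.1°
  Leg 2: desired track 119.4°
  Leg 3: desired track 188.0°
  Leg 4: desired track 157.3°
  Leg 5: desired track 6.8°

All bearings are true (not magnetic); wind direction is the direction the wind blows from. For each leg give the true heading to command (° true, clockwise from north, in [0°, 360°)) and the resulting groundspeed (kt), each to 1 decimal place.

Leg 1: desired track 273.1°; wind correction +0.8° → command heading 273.9°, groundspeed 90.8 kt
Leg 2: desired track 119.4°; wind correction +2.8° → command heading 122.2°, groundspeed 119.6 kt
Leg 3: desired track 188.0°; wind correction +8.2° → command heading 196.2°, groundspeed 104.9 kt
Leg 4: desired track 157.3°; wind correction +6.9° → command heading 164.2°, groundspeed 112.8 kt
Leg 5: desired track 6.8°; wind correction -8.2° → command heading 358.6°, groundspeed 104.1 kt

Leg 1: heading=273.9°, groundspeed=90.8 kt
Leg 2: heading=122.2°, groundspeed=119.6 kt
Leg 3: heading=196.2°, groundspeed=104.9 kt
Leg 4: heading=164.2°, groundspeed=112.8 kt
Leg 5: heading=358.6°, groundspeed=104.1 kt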